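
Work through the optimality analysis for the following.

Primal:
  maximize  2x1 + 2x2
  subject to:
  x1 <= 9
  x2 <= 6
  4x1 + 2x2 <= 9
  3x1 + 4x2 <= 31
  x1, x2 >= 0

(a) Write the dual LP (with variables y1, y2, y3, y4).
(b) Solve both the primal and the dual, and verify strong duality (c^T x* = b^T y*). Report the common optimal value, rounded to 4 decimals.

The standard primal-dual pair for 'max c^T x s.t. A x <= b, x >= 0' is:
  Dual:  min b^T y  s.t.  A^T y >= c,  y >= 0.

So the dual LP is:
  minimize  9y1 + 6y2 + 9y3 + 31y4
  subject to:
    y1 + 4y3 + 3y4 >= 2
    y2 + 2y3 + 4y4 >= 2
    y1, y2, y3, y4 >= 0

Solving the primal: x* = (0, 4.5).
  primal value c^T x* = 9.
Solving the dual: y* = (0, 0, 1, 0).
  dual value b^T y* = 9.
Strong duality: c^T x* = b^T y*. Confirmed.

9


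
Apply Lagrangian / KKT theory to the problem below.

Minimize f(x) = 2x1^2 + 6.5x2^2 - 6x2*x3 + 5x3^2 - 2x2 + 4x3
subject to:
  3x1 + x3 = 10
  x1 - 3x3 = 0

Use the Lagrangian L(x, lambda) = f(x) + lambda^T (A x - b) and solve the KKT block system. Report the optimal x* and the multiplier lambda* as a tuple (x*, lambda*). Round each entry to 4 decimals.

Form the Lagrangian:
  L(x, lambda) = (1/2) x^T Q x + c^T x + lambda^T (A x - b)
Stationarity (grad_x L = 0): Q x + c + A^T lambda = 0.
Primal feasibility: A x = b.

This gives the KKT block system:
  [ Q   A^T ] [ x     ]   [-c ]
  [ A    0  ] [ lambda ] = [ b ]

Solving the linear system:
  x*      = (3, 0.6154, 1)
  lambda* = (-4.6308, 1.8923)
  f(x*)   = 24.5385

x* = (3, 0.6154, 1), lambda* = (-4.6308, 1.8923)


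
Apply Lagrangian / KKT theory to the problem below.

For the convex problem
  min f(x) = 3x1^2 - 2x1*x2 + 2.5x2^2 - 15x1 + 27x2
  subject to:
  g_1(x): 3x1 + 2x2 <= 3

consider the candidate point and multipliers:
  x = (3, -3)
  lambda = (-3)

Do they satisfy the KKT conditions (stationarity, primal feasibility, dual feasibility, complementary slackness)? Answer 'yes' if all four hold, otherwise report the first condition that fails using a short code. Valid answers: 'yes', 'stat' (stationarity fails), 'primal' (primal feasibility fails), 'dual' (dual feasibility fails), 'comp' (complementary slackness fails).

Gradient of f: grad f(x) = Q x + c = (9, 6)
Constraint values g_i(x) = a_i^T x - b_i:
  g_1((3, -3)) = 0
Stationarity residual: grad f(x) + sum_i lambda_i a_i = (0, 0)
  -> stationarity OK
Primal feasibility (all g_i <= 0): OK
Dual feasibility (all lambda_i >= 0): FAILS
Complementary slackness (lambda_i * g_i(x) = 0 for all i): OK

Verdict: the first failing condition is dual_feasibility -> dual.

dual


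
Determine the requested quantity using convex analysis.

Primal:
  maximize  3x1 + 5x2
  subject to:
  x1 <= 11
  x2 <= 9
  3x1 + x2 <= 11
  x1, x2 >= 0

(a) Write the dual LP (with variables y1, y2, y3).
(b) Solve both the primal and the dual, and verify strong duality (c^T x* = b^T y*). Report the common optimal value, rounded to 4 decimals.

The standard primal-dual pair for 'max c^T x s.t. A x <= b, x >= 0' is:
  Dual:  min b^T y  s.t.  A^T y >= c,  y >= 0.

So the dual LP is:
  minimize  11y1 + 9y2 + 11y3
  subject to:
    y1 + 3y3 >= 3
    y2 + y3 >= 5
    y1, y2, y3 >= 0

Solving the primal: x* = (0.6667, 9).
  primal value c^T x* = 47.
Solving the dual: y* = (0, 4, 1).
  dual value b^T y* = 47.
Strong duality: c^T x* = b^T y*. Confirmed.

47


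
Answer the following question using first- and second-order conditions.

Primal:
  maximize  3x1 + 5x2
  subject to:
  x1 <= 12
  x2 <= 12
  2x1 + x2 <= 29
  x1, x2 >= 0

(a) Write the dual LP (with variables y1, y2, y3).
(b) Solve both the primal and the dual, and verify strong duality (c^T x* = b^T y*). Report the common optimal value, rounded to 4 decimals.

The standard primal-dual pair for 'max c^T x s.t. A x <= b, x >= 0' is:
  Dual:  min b^T y  s.t.  A^T y >= c,  y >= 0.

So the dual LP is:
  minimize  12y1 + 12y2 + 29y3
  subject to:
    y1 + 2y3 >= 3
    y2 + y3 >= 5
    y1, y2, y3 >= 0

Solving the primal: x* = (8.5, 12).
  primal value c^T x* = 85.5.
Solving the dual: y* = (0, 3.5, 1.5).
  dual value b^T y* = 85.5.
Strong duality: c^T x* = b^T y*. Confirmed.

85.5


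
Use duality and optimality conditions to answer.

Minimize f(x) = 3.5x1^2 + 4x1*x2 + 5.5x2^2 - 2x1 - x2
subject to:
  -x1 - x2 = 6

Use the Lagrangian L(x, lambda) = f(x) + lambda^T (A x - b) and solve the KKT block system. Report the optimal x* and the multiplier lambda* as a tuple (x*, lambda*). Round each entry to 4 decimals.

Form the Lagrangian:
  L(x, lambda) = (1/2) x^T Q x + c^T x + lambda^T (A x - b)
Stationarity (grad_x L = 0): Q x + c + A^T lambda = 0.
Primal feasibility: A x = b.

This gives the KKT block system:
  [ Q   A^T ] [ x     ]   [-c ]
  [ A    0  ] [ lambda ] = [ b ]

Solving the linear system:
  x*      = (-4.1, -1.9)
  lambda* = (-38.3)
  f(x*)   = 119.95

x* = (-4.1, -1.9), lambda* = (-38.3)


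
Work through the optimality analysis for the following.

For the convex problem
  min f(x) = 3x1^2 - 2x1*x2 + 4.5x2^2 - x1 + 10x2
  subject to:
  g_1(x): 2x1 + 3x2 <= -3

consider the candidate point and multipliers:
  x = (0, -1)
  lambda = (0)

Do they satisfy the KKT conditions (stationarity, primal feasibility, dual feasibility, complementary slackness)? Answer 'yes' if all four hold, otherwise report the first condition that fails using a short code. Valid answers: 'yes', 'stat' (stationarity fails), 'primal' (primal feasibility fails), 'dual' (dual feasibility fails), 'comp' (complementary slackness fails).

Gradient of f: grad f(x) = Q x + c = (1, 1)
Constraint values g_i(x) = a_i^T x - b_i:
  g_1((0, -1)) = 0
Stationarity residual: grad f(x) + sum_i lambda_i a_i = (1, 1)
  -> stationarity FAILS
Primal feasibility (all g_i <= 0): OK
Dual feasibility (all lambda_i >= 0): OK
Complementary slackness (lambda_i * g_i(x) = 0 for all i): OK

Verdict: the first failing condition is stationarity -> stat.

stat


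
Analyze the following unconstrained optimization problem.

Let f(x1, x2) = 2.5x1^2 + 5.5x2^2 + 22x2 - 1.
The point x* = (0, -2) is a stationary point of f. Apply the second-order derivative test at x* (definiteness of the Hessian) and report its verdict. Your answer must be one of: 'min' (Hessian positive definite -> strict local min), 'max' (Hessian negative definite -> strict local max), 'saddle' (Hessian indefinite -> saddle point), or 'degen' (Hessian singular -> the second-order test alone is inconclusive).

Compute the Hessian H = grad^2 f:
  H = [[5, 0], [0, 11]]
Verify stationarity: grad f(x*) = H x* + g = (0, 0).
Eigenvalues of H: 5, 11.
Both eigenvalues > 0, so H is positive definite -> x* is a strict local min.

min


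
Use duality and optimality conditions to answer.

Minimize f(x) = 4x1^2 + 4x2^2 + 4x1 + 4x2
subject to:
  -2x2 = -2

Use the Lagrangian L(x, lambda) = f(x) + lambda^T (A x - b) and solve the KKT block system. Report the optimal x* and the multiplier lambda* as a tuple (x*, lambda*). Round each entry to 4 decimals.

Form the Lagrangian:
  L(x, lambda) = (1/2) x^T Q x + c^T x + lambda^T (A x - b)
Stationarity (grad_x L = 0): Q x + c + A^T lambda = 0.
Primal feasibility: A x = b.

This gives the KKT block system:
  [ Q   A^T ] [ x     ]   [-c ]
  [ A    0  ] [ lambda ] = [ b ]

Solving the linear system:
  x*      = (-0.5, 1)
  lambda* = (6)
  f(x*)   = 7

x* = (-0.5, 1), lambda* = (6)


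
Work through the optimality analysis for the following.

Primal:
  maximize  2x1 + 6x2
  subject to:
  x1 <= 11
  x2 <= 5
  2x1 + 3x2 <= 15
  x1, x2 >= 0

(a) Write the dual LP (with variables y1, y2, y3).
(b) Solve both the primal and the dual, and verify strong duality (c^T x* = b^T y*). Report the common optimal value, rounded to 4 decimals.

The standard primal-dual pair for 'max c^T x s.t. A x <= b, x >= 0' is:
  Dual:  min b^T y  s.t.  A^T y >= c,  y >= 0.

So the dual LP is:
  minimize  11y1 + 5y2 + 15y3
  subject to:
    y1 + 2y3 >= 2
    y2 + 3y3 >= 6
    y1, y2, y3 >= 0

Solving the primal: x* = (0, 5).
  primal value c^T x* = 30.
Solving the dual: y* = (0, 3, 1).
  dual value b^T y* = 30.
Strong duality: c^T x* = b^T y*. Confirmed.

30


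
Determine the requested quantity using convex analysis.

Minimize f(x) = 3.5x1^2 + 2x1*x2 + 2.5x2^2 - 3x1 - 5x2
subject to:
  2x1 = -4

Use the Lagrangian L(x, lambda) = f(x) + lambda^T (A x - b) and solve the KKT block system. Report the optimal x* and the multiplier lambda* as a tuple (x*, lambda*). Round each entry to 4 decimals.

Form the Lagrangian:
  L(x, lambda) = (1/2) x^T Q x + c^T x + lambda^T (A x - b)
Stationarity (grad_x L = 0): Q x + c + A^T lambda = 0.
Primal feasibility: A x = b.

This gives the KKT block system:
  [ Q   A^T ] [ x     ]   [-c ]
  [ A    0  ] [ lambda ] = [ b ]

Solving the linear system:
  x*      = (-2, 1.8)
  lambda* = (6.7)
  f(x*)   = 11.9

x* = (-2, 1.8), lambda* = (6.7)


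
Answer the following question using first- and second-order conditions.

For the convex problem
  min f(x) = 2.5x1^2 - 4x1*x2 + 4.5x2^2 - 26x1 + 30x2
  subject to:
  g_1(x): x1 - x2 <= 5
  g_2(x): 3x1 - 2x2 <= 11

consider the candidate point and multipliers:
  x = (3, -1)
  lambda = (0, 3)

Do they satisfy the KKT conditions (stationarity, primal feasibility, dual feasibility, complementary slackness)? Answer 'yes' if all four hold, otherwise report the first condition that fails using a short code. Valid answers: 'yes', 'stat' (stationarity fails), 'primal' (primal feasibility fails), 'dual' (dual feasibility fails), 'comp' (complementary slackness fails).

Gradient of f: grad f(x) = Q x + c = (-7, 9)
Constraint values g_i(x) = a_i^T x - b_i:
  g_1((3, -1)) = -1
  g_2((3, -1)) = 0
Stationarity residual: grad f(x) + sum_i lambda_i a_i = (2, 3)
  -> stationarity FAILS
Primal feasibility (all g_i <= 0): OK
Dual feasibility (all lambda_i >= 0): OK
Complementary slackness (lambda_i * g_i(x) = 0 for all i): OK

Verdict: the first failing condition is stationarity -> stat.

stat


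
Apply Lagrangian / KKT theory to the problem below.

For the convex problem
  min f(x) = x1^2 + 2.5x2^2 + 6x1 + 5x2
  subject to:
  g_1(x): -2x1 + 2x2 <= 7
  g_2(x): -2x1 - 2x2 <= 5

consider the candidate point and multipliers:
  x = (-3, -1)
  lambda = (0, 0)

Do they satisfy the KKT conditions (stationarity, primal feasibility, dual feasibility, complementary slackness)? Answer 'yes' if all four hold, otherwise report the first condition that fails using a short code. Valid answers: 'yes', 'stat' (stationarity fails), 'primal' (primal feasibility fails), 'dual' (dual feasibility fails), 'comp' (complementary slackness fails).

Gradient of f: grad f(x) = Q x + c = (0, 0)
Constraint values g_i(x) = a_i^T x - b_i:
  g_1((-3, -1)) = -3
  g_2((-3, -1)) = 3
Stationarity residual: grad f(x) + sum_i lambda_i a_i = (0, 0)
  -> stationarity OK
Primal feasibility (all g_i <= 0): FAILS
Dual feasibility (all lambda_i >= 0): OK
Complementary slackness (lambda_i * g_i(x) = 0 for all i): OK

Verdict: the first failing condition is primal_feasibility -> primal.

primal


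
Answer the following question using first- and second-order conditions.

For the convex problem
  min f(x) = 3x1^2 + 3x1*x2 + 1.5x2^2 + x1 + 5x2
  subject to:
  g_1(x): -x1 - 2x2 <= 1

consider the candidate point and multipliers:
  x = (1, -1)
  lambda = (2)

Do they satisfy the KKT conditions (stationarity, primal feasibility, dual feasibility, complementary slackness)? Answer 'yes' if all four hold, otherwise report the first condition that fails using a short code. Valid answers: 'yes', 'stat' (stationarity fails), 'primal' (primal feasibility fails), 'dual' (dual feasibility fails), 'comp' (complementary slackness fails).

Gradient of f: grad f(x) = Q x + c = (4, 5)
Constraint values g_i(x) = a_i^T x - b_i:
  g_1((1, -1)) = 0
Stationarity residual: grad f(x) + sum_i lambda_i a_i = (2, 1)
  -> stationarity FAILS
Primal feasibility (all g_i <= 0): OK
Dual feasibility (all lambda_i >= 0): OK
Complementary slackness (lambda_i * g_i(x) = 0 for all i): OK

Verdict: the first failing condition is stationarity -> stat.

stat


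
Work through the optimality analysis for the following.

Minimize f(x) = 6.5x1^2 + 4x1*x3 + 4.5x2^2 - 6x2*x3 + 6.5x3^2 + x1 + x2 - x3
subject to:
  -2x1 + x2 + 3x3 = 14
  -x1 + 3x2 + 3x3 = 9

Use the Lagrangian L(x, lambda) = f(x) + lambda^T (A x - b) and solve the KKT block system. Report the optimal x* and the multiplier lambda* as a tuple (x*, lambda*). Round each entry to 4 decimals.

Form the Lagrangian:
  L(x, lambda) = (1/2) x^T Q x + c^T x + lambda^T (A x - b)
Stationarity (grad_x L = 0): Q x + c + A^T lambda = 0.
Primal feasibility: A x = b.

This gives the KKT block system:
  [ Q   A^T ] [ x     ]   [-c ]
  [ A    0  ] [ lambda ] = [ b ]

Solving the linear system:
  x*      = (-3.3802, -0.8099, 2.6832)
  lambda* = (-23.8037, 15.3972)
  f(x*)   = 93.9019

x* = (-3.3802, -0.8099, 2.6832), lambda* = (-23.8037, 15.3972)


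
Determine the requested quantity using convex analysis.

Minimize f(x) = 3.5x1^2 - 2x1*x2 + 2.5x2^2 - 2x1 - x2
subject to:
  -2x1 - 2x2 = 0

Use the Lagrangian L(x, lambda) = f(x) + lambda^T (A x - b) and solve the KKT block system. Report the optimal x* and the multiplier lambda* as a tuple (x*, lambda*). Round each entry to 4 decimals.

Form the Lagrangian:
  L(x, lambda) = (1/2) x^T Q x + c^T x + lambda^T (A x - b)
Stationarity (grad_x L = 0): Q x + c + A^T lambda = 0.
Primal feasibility: A x = b.

This gives the KKT block system:
  [ Q   A^T ] [ x     ]   [-c ]
  [ A    0  ] [ lambda ] = [ b ]

Solving the linear system:
  x*      = (0.0625, -0.0625)
  lambda* = (-0.7188)
  f(x*)   = -0.0312

x* = (0.0625, -0.0625), lambda* = (-0.7188)


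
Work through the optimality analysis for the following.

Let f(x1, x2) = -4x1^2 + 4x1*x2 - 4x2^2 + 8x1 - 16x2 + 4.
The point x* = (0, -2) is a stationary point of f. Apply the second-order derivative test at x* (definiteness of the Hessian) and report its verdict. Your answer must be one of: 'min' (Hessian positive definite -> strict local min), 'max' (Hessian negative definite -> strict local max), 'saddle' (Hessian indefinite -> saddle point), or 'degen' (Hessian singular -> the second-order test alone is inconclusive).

Compute the Hessian H = grad^2 f:
  H = [[-8, 4], [4, -8]]
Verify stationarity: grad f(x*) = H x* + g = (0, 0).
Eigenvalues of H: -12, -4.
Both eigenvalues < 0, so H is negative definite -> x* is a strict local max.

max


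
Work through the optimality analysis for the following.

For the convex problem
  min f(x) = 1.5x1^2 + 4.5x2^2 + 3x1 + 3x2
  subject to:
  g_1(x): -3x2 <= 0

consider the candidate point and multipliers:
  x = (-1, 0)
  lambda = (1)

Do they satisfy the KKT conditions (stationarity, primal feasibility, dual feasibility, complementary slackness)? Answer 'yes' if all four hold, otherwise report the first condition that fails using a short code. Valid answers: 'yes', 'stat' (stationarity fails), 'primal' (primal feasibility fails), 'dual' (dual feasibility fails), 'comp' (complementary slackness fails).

Gradient of f: grad f(x) = Q x + c = (0, 3)
Constraint values g_i(x) = a_i^T x - b_i:
  g_1((-1, 0)) = 0
Stationarity residual: grad f(x) + sum_i lambda_i a_i = (0, 0)
  -> stationarity OK
Primal feasibility (all g_i <= 0): OK
Dual feasibility (all lambda_i >= 0): OK
Complementary slackness (lambda_i * g_i(x) = 0 for all i): OK

Verdict: yes, KKT holds.

yes


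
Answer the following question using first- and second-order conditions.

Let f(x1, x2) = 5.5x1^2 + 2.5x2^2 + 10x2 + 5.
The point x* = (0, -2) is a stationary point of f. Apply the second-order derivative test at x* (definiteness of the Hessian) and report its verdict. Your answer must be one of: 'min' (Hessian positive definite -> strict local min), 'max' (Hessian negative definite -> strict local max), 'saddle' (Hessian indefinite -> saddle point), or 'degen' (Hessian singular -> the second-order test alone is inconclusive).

Compute the Hessian H = grad^2 f:
  H = [[11, 0], [0, 5]]
Verify stationarity: grad f(x*) = H x* + g = (0, 0).
Eigenvalues of H: 5, 11.
Both eigenvalues > 0, so H is positive definite -> x* is a strict local min.

min


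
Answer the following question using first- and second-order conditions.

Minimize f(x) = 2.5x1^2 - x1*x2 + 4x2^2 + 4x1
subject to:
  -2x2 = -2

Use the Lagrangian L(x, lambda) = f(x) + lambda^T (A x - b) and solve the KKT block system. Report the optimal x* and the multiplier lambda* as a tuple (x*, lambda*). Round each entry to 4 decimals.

Form the Lagrangian:
  L(x, lambda) = (1/2) x^T Q x + c^T x + lambda^T (A x - b)
Stationarity (grad_x L = 0): Q x + c + A^T lambda = 0.
Primal feasibility: A x = b.

This gives the KKT block system:
  [ Q   A^T ] [ x     ]   [-c ]
  [ A    0  ] [ lambda ] = [ b ]

Solving the linear system:
  x*      = (-0.6, 1)
  lambda* = (4.3)
  f(x*)   = 3.1

x* = (-0.6, 1), lambda* = (4.3)


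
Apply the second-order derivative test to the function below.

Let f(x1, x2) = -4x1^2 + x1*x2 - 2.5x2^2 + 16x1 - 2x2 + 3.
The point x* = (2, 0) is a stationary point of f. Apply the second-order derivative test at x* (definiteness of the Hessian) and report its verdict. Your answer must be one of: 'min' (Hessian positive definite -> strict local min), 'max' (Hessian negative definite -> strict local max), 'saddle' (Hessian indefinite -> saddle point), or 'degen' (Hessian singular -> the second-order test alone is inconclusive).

Compute the Hessian H = grad^2 f:
  H = [[-8, 1], [1, -5]]
Verify stationarity: grad f(x*) = H x* + g = (0, 0).
Eigenvalues of H: -8.3028, -4.6972.
Both eigenvalues < 0, so H is negative definite -> x* is a strict local max.

max


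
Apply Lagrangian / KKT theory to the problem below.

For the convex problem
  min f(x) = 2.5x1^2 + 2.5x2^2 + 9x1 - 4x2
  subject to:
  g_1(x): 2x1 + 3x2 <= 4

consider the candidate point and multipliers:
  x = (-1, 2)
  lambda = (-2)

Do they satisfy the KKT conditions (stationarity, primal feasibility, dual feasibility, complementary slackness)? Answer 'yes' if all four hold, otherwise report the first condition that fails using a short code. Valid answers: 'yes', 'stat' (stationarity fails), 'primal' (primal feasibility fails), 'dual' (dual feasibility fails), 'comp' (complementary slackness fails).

Gradient of f: grad f(x) = Q x + c = (4, 6)
Constraint values g_i(x) = a_i^T x - b_i:
  g_1((-1, 2)) = 0
Stationarity residual: grad f(x) + sum_i lambda_i a_i = (0, 0)
  -> stationarity OK
Primal feasibility (all g_i <= 0): OK
Dual feasibility (all lambda_i >= 0): FAILS
Complementary slackness (lambda_i * g_i(x) = 0 for all i): OK

Verdict: the first failing condition is dual_feasibility -> dual.

dual


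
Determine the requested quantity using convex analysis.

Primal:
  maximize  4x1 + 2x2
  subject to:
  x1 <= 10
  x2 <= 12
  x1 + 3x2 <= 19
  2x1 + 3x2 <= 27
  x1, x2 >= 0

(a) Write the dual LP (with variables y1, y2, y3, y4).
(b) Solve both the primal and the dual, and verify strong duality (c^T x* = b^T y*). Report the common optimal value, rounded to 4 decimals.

The standard primal-dual pair for 'max c^T x s.t. A x <= b, x >= 0' is:
  Dual:  min b^T y  s.t.  A^T y >= c,  y >= 0.

So the dual LP is:
  minimize  10y1 + 12y2 + 19y3 + 27y4
  subject to:
    y1 + y3 + 2y4 >= 4
    y2 + 3y3 + 3y4 >= 2
    y1, y2, y3, y4 >= 0

Solving the primal: x* = (10, 2.3333).
  primal value c^T x* = 44.6667.
Solving the dual: y* = (2.6667, 0, 0, 0.6667).
  dual value b^T y* = 44.6667.
Strong duality: c^T x* = b^T y*. Confirmed.

44.6667


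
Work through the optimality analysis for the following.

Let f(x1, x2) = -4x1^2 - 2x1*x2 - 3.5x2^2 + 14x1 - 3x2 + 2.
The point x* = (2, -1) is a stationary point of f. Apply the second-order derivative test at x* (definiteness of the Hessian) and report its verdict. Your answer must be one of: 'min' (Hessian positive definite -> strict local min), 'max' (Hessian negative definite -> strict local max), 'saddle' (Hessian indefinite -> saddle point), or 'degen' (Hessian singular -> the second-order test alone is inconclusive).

Compute the Hessian H = grad^2 f:
  H = [[-8, -2], [-2, -7]]
Verify stationarity: grad f(x*) = H x* + g = (0, 0).
Eigenvalues of H: -9.5616, -5.4384.
Both eigenvalues < 0, so H is negative definite -> x* is a strict local max.

max


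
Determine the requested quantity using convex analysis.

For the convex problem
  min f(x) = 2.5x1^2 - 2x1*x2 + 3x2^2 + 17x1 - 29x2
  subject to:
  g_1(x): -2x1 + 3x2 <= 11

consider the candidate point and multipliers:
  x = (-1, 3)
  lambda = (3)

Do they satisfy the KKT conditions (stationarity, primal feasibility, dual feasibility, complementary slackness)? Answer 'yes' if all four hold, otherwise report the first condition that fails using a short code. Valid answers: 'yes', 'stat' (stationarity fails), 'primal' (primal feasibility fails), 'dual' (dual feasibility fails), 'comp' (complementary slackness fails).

Gradient of f: grad f(x) = Q x + c = (6, -9)
Constraint values g_i(x) = a_i^T x - b_i:
  g_1((-1, 3)) = 0
Stationarity residual: grad f(x) + sum_i lambda_i a_i = (0, 0)
  -> stationarity OK
Primal feasibility (all g_i <= 0): OK
Dual feasibility (all lambda_i >= 0): OK
Complementary slackness (lambda_i * g_i(x) = 0 for all i): OK

Verdict: yes, KKT holds.

yes


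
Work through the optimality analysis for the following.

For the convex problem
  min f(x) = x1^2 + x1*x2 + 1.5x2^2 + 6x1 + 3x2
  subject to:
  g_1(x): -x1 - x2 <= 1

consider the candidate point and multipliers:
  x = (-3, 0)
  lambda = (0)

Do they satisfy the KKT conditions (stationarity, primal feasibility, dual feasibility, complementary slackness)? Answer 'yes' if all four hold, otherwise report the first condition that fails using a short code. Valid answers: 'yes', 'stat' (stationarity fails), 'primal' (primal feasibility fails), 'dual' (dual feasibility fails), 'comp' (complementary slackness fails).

Gradient of f: grad f(x) = Q x + c = (0, 0)
Constraint values g_i(x) = a_i^T x - b_i:
  g_1((-3, 0)) = 2
Stationarity residual: grad f(x) + sum_i lambda_i a_i = (0, 0)
  -> stationarity OK
Primal feasibility (all g_i <= 0): FAILS
Dual feasibility (all lambda_i >= 0): OK
Complementary slackness (lambda_i * g_i(x) = 0 for all i): OK

Verdict: the first failing condition is primal_feasibility -> primal.

primal


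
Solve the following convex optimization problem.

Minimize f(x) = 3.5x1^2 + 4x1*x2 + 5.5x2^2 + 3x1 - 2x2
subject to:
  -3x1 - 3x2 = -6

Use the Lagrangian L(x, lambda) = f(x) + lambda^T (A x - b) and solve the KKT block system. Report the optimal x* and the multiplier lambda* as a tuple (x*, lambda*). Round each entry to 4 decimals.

Form the Lagrangian:
  L(x, lambda) = (1/2) x^T Q x + c^T x + lambda^T (A x - b)
Stationarity (grad_x L = 0): Q x + c + A^T lambda = 0.
Primal feasibility: A x = b.

This gives the KKT block system:
  [ Q   A^T ] [ x     ]   [-c ]
  [ A    0  ] [ lambda ] = [ b ]

Solving the linear system:
  x*      = (0.9, 1.1)
  lambda* = (4.5667)
  f(x*)   = 13.95

x* = (0.9, 1.1), lambda* = (4.5667)


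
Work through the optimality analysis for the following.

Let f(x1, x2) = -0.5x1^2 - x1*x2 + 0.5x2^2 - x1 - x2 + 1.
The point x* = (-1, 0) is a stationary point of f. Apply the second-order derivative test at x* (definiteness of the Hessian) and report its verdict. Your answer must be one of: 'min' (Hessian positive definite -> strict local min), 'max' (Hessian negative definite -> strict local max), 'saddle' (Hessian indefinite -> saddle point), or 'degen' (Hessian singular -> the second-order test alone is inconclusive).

Compute the Hessian H = grad^2 f:
  H = [[-1, -1], [-1, 1]]
Verify stationarity: grad f(x*) = H x* + g = (0, 0).
Eigenvalues of H: -1.4142, 1.4142.
Eigenvalues have mixed signs, so H is indefinite -> x* is a saddle point.

saddle


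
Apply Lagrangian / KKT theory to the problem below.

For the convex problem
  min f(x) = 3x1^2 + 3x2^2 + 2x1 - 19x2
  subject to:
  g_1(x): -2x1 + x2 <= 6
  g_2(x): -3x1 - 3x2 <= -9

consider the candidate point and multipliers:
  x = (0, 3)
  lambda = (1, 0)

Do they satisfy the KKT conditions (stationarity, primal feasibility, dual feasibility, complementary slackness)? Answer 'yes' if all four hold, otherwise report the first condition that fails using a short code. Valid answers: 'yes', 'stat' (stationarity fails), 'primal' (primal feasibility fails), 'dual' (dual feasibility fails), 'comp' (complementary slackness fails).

Gradient of f: grad f(x) = Q x + c = (2, -1)
Constraint values g_i(x) = a_i^T x - b_i:
  g_1((0, 3)) = -3
  g_2((0, 3)) = 0
Stationarity residual: grad f(x) + sum_i lambda_i a_i = (0, 0)
  -> stationarity OK
Primal feasibility (all g_i <= 0): OK
Dual feasibility (all lambda_i >= 0): OK
Complementary slackness (lambda_i * g_i(x) = 0 for all i): FAILS

Verdict: the first failing condition is complementary_slackness -> comp.

comp


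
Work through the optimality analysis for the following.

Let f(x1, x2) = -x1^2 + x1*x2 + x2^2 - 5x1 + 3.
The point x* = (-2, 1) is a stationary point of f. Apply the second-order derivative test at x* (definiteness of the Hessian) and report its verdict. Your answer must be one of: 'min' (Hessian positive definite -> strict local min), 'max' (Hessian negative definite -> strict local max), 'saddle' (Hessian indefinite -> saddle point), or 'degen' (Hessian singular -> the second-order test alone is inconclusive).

Compute the Hessian H = grad^2 f:
  H = [[-2, 1], [1, 2]]
Verify stationarity: grad f(x*) = H x* + g = (0, 0).
Eigenvalues of H: -2.2361, 2.2361.
Eigenvalues have mixed signs, so H is indefinite -> x* is a saddle point.

saddle


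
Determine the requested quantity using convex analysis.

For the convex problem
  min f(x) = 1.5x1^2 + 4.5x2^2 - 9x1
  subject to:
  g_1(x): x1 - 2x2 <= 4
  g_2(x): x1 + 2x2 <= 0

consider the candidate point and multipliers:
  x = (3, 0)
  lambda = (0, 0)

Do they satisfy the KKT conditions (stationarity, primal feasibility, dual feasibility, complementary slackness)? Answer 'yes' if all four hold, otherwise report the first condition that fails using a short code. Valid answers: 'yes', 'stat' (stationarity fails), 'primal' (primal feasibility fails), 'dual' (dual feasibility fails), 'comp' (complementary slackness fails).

Gradient of f: grad f(x) = Q x + c = (0, 0)
Constraint values g_i(x) = a_i^T x - b_i:
  g_1((3, 0)) = -1
  g_2((3, 0)) = 3
Stationarity residual: grad f(x) + sum_i lambda_i a_i = (0, 0)
  -> stationarity OK
Primal feasibility (all g_i <= 0): FAILS
Dual feasibility (all lambda_i >= 0): OK
Complementary slackness (lambda_i * g_i(x) = 0 for all i): OK

Verdict: the first failing condition is primal_feasibility -> primal.

primal


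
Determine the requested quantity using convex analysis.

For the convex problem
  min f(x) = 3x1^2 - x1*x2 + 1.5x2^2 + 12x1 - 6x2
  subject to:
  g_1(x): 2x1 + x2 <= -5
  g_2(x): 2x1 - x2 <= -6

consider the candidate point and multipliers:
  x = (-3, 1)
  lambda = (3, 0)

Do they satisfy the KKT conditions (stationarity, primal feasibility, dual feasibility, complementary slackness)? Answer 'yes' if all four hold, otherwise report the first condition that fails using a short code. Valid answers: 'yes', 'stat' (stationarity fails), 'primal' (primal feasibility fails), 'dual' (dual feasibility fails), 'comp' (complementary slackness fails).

Gradient of f: grad f(x) = Q x + c = (-7, 0)
Constraint values g_i(x) = a_i^T x - b_i:
  g_1((-3, 1)) = 0
  g_2((-3, 1)) = -1
Stationarity residual: grad f(x) + sum_i lambda_i a_i = (-1, 3)
  -> stationarity FAILS
Primal feasibility (all g_i <= 0): OK
Dual feasibility (all lambda_i >= 0): OK
Complementary slackness (lambda_i * g_i(x) = 0 for all i): OK

Verdict: the first failing condition is stationarity -> stat.

stat


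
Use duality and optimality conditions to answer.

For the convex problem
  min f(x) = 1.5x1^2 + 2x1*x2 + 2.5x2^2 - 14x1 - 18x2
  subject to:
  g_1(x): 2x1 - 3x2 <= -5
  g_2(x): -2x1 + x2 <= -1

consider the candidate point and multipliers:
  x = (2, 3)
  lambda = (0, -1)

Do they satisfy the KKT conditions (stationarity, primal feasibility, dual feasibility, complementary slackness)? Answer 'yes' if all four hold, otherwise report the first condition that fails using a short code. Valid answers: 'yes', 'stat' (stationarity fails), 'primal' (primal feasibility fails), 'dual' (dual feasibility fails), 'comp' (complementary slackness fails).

Gradient of f: grad f(x) = Q x + c = (-2, 1)
Constraint values g_i(x) = a_i^T x - b_i:
  g_1((2, 3)) = 0
  g_2((2, 3)) = 0
Stationarity residual: grad f(x) + sum_i lambda_i a_i = (0, 0)
  -> stationarity OK
Primal feasibility (all g_i <= 0): OK
Dual feasibility (all lambda_i >= 0): FAILS
Complementary slackness (lambda_i * g_i(x) = 0 for all i): OK

Verdict: the first failing condition is dual_feasibility -> dual.

dual


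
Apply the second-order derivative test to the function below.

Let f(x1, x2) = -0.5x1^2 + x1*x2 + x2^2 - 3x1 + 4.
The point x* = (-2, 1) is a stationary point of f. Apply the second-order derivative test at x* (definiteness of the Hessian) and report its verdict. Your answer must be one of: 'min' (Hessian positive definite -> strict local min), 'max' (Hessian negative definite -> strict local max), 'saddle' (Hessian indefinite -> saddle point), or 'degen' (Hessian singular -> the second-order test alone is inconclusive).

Compute the Hessian H = grad^2 f:
  H = [[-1, 1], [1, 2]]
Verify stationarity: grad f(x*) = H x* + g = (0, 0).
Eigenvalues of H: -1.3028, 2.3028.
Eigenvalues have mixed signs, so H is indefinite -> x* is a saddle point.

saddle


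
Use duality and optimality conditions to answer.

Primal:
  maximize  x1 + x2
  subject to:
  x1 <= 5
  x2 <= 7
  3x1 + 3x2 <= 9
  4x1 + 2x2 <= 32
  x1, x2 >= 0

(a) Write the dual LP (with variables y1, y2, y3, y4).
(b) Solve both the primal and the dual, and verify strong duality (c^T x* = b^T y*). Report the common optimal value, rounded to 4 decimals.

The standard primal-dual pair for 'max c^T x s.t. A x <= b, x >= 0' is:
  Dual:  min b^T y  s.t.  A^T y >= c,  y >= 0.

So the dual LP is:
  minimize  5y1 + 7y2 + 9y3 + 32y4
  subject to:
    y1 + 3y3 + 4y4 >= 1
    y2 + 3y3 + 2y4 >= 1
    y1, y2, y3, y4 >= 0

Solving the primal: x* = (3, 0).
  primal value c^T x* = 3.
Solving the dual: y* = (0, 0, 0.3333, 0).
  dual value b^T y* = 3.
Strong duality: c^T x* = b^T y*. Confirmed.

3


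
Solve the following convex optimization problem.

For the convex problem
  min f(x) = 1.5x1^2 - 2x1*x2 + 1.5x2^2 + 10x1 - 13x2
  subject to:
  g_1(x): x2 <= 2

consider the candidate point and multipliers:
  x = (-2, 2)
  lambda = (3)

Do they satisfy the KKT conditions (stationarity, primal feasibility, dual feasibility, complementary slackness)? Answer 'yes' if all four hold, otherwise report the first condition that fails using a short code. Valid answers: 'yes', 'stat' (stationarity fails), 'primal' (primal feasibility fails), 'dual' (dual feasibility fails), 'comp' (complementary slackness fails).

Gradient of f: grad f(x) = Q x + c = (0, -3)
Constraint values g_i(x) = a_i^T x - b_i:
  g_1((-2, 2)) = 0
Stationarity residual: grad f(x) + sum_i lambda_i a_i = (0, 0)
  -> stationarity OK
Primal feasibility (all g_i <= 0): OK
Dual feasibility (all lambda_i >= 0): OK
Complementary slackness (lambda_i * g_i(x) = 0 for all i): OK

Verdict: yes, KKT holds.

yes


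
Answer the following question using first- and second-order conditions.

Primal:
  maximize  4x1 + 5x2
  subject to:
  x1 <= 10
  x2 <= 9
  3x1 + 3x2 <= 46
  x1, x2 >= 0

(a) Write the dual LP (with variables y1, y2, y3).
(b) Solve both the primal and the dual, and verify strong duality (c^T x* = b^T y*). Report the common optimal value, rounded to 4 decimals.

The standard primal-dual pair for 'max c^T x s.t. A x <= b, x >= 0' is:
  Dual:  min b^T y  s.t.  A^T y >= c,  y >= 0.

So the dual LP is:
  minimize  10y1 + 9y2 + 46y3
  subject to:
    y1 + 3y3 >= 4
    y2 + 3y3 >= 5
    y1, y2, y3 >= 0

Solving the primal: x* = (6.3333, 9).
  primal value c^T x* = 70.3333.
Solving the dual: y* = (0, 1, 1.3333).
  dual value b^T y* = 70.3333.
Strong duality: c^T x* = b^T y*. Confirmed.

70.3333


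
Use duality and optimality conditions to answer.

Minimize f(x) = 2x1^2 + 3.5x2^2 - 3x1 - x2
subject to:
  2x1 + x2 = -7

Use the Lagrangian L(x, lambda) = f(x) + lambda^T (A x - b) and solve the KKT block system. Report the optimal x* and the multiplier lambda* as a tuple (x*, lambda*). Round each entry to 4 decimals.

Form the Lagrangian:
  L(x, lambda) = (1/2) x^T Q x + c^T x + lambda^T (A x - b)
Stationarity (grad_x L = 0): Q x + c + A^T lambda = 0.
Primal feasibility: A x = b.

This gives the KKT block system:
  [ Q   A^T ] [ x     ]   [-c ]
  [ A    0  ] [ lambda ] = [ b ]

Solving the linear system:
  x*      = (-3.0312, -0.9375)
  lambda* = (7.5625)
  f(x*)   = 31.4844

x* = (-3.0312, -0.9375), lambda* = (7.5625)


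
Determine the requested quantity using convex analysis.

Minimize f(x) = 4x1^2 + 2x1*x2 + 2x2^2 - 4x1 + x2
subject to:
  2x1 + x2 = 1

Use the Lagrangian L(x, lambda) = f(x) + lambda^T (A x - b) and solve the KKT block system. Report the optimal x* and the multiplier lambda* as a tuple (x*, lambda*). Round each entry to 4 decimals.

Form the Lagrangian:
  L(x, lambda) = (1/2) x^T Q x + c^T x + lambda^T (A x - b)
Stationarity (grad_x L = 0): Q x + c + A^T lambda = 0.
Primal feasibility: A x = b.

This gives the KKT block system:
  [ Q   A^T ] [ x     ]   [-c ]
  [ A    0  ] [ lambda ] = [ b ]

Solving the linear system:
  x*      = (0.75, -0.5)
  lambda* = (-0.5)
  f(x*)   = -1.5

x* = (0.75, -0.5), lambda* = (-0.5)


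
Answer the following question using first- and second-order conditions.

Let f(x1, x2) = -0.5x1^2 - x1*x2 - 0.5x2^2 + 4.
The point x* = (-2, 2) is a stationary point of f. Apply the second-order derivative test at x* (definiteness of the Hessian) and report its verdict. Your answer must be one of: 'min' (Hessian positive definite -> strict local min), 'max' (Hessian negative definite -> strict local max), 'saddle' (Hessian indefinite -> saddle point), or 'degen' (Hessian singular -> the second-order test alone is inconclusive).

Compute the Hessian H = grad^2 f:
  H = [[-1, -1], [-1, -1]]
Verify stationarity: grad f(x*) = H x* + g = (0, 0).
Eigenvalues of H: -2, 0.
H has a zero eigenvalue (singular; negative semidefinite but not definite), so H is neither positive definite, negative definite, nor indefinite. The second-order test alone is inconclusive -> degen.
(Indeed, f is constant along the null direction of H through x*, so x* is not a strict local extremum.)

degen


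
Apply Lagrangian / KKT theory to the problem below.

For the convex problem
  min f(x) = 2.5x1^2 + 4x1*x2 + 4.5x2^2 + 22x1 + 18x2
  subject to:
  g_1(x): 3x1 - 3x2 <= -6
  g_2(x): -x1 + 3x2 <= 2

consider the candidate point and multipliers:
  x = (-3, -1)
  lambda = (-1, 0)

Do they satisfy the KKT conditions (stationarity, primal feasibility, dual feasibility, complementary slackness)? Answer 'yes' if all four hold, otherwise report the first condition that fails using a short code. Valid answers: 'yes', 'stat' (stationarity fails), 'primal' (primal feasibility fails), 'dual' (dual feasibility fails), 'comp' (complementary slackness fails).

Gradient of f: grad f(x) = Q x + c = (3, -3)
Constraint values g_i(x) = a_i^T x - b_i:
  g_1((-3, -1)) = 0
  g_2((-3, -1)) = -2
Stationarity residual: grad f(x) + sum_i lambda_i a_i = (0, 0)
  -> stationarity OK
Primal feasibility (all g_i <= 0): OK
Dual feasibility (all lambda_i >= 0): FAILS
Complementary slackness (lambda_i * g_i(x) = 0 for all i): OK

Verdict: the first failing condition is dual_feasibility -> dual.

dual


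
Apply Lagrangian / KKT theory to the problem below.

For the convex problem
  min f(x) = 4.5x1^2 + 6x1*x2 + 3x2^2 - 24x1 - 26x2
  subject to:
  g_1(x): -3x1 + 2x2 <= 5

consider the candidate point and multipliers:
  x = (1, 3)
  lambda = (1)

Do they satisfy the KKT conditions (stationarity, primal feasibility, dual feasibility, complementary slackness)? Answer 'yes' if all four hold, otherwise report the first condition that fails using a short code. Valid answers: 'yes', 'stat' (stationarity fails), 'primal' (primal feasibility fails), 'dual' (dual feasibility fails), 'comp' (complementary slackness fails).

Gradient of f: grad f(x) = Q x + c = (3, -2)
Constraint values g_i(x) = a_i^T x - b_i:
  g_1((1, 3)) = -2
Stationarity residual: grad f(x) + sum_i lambda_i a_i = (0, 0)
  -> stationarity OK
Primal feasibility (all g_i <= 0): OK
Dual feasibility (all lambda_i >= 0): OK
Complementary slackness (lambda_i * g_i(x) = 0 for all i): FAILS

Verdict: the first failing condition is complementary_slackness -> comp.

comp


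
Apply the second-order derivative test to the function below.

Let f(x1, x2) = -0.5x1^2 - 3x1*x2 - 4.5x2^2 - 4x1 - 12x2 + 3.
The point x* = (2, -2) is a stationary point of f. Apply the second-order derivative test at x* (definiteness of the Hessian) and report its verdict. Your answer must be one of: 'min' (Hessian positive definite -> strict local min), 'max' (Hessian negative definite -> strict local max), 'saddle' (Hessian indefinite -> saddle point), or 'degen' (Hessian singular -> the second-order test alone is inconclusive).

Compute the Hessian H = grad^2 f:
  H = [[-1, -3], [-3, -9]]
Verify stationarity: grad f(x*) = H x* + g = (0, 0).
Eigenvalues of H: -10, 0.
H has a zero eigenvalue (singular; negative semidefinite but not definite), so H is neither positive definite, negative definite, nor indefinite. The second-order test alone is inconclusive -> degen.
(Indeed, f is constant along the null direction of H through x*, so x* is not a strict local extremum.)

degen


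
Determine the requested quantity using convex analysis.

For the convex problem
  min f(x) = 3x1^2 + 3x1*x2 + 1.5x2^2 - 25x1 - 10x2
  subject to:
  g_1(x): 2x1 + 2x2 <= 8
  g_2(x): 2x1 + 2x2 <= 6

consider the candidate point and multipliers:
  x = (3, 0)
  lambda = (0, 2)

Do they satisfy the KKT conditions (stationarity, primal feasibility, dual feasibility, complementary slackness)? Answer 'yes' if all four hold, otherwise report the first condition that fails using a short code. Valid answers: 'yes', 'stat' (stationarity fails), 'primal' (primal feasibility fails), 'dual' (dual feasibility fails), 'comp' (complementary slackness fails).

Gradient of f: grad f(x) = Q x + c = (-7, -1)
Constraint values g_i(x) = a_i^T x - b_i:
  g_1((3, 0)) = -2
  g_2((3, 0)) = 0
Stationarity residual: grad f(x) + sum_i lambda_i a_i = (-3, 3)
  -> stationarity FAILS
Primal feasibility (all g_i <= 0): OK
Dual feasibility (all lambda_i >= 0): OK
Complementary slackness (lambda_i * g_i(x) = 0 for all i): OK

Verdict: the first failing condition is stationarity -> stat.

stat


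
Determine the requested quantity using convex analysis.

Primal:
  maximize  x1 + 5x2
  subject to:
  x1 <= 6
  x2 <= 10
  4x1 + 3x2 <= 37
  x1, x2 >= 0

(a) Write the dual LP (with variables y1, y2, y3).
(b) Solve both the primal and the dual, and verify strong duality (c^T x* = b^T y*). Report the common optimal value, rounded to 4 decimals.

The standard primal-dual pair for 'max c^T x s.t. A x <= b, x >= 0' is:
  Dual:  min b^T y  s.t.  A^T y >= c,  y >= 0.

So the dual LP is:
  minimize  6y1 + 10y2 + 37y3
  subject to:
    y1 + 4y3 >= 1
    y2 + 3y3 >= 5
    y1, y2, y3 >= 0

Solving the primal: x* = (1.75, 10).
  primal value c^T x* = 51.75.
Solving the dual: y* = (0, 4.25, 0.25).
  dual value b^T y* = 51.75.
Strong duality: c^T x* = b^T y*. Confirmed.

51.75


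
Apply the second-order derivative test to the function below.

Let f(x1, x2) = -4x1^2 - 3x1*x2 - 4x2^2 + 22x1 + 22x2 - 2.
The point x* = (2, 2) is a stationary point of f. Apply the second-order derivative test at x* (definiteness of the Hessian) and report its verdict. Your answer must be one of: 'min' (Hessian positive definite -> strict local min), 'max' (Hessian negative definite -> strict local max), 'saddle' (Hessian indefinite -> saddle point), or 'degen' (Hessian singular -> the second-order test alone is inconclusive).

Compute the Hessian H = grad^2 f:
  H = [[-8, -3], [-3, -8]]
Verify stationarity: grad f(x*) = H x* + g = (0, 0).
Eigenvalues of H: -11, -5.
Both eigenvalues < 0, so H is negative definite -> x* is a strict local max.

max
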